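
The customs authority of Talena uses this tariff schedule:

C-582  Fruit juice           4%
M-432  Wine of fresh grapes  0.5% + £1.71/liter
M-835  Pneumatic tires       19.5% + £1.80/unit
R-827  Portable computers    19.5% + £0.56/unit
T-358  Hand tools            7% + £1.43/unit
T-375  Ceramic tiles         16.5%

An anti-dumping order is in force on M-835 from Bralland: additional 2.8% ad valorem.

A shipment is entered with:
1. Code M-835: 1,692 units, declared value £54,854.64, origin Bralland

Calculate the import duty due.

£15,278.18

Line 1 (M-835, Bralland, 1,692 units, £54,854.64):
Base rate for M-835 is 19.5% + £1.80/unit.
Additional duty on M-835 from Bralland: +2.8%. Applied ad valorem rate: 19.5% + 2.8% = 22.3%.
Duty = £54,854.64 × 22.3% + 1,692 × £1.80 = £15,278.18.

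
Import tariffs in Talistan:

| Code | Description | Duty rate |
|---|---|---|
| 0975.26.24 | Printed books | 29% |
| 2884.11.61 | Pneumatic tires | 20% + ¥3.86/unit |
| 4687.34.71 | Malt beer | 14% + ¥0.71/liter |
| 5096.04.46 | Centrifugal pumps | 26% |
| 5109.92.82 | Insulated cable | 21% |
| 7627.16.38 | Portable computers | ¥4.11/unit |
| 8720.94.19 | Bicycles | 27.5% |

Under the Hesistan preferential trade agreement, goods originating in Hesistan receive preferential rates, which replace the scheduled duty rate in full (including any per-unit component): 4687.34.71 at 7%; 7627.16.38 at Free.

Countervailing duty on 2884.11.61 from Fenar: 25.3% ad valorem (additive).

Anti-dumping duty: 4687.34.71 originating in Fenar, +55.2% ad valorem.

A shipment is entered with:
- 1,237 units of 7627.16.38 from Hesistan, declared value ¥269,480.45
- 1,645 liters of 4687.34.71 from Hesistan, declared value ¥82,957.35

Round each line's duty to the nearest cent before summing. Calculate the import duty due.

¥5,807.01

Line 1 (7627.16.38, Hesistan, 1,237 units, ¥269,480.45):
Base rate for 7627.16.38 is ¥4.11/unit.
Origin Hesistan qualifies under the Talistan–Hesistan agreement and 7627.16.38 is covered: preferential rate Free applies instead.
Duty = ¥269,480.45 × 0% = ¥0.00.
Line 2 (4687.34.71, Hesistan, 1,645 liters, ¥82,957.35):
Base rate for 4687.34.71 is 14% + ¥0.71/liter.
Origin Hesistan qualifies under the Talistan–Hesistan agreement and 4687.34.71 is covered: preferential rate 7% applies instead.
The additional-duty order on 4687.34.71 targets Fenar, not Hesistan; it does not apply.
Duty = ¥82,957.35 × 7% = ¥5,807.01.
Total = ¥0.00 + ¥5,807.01 = ¥5,807.01.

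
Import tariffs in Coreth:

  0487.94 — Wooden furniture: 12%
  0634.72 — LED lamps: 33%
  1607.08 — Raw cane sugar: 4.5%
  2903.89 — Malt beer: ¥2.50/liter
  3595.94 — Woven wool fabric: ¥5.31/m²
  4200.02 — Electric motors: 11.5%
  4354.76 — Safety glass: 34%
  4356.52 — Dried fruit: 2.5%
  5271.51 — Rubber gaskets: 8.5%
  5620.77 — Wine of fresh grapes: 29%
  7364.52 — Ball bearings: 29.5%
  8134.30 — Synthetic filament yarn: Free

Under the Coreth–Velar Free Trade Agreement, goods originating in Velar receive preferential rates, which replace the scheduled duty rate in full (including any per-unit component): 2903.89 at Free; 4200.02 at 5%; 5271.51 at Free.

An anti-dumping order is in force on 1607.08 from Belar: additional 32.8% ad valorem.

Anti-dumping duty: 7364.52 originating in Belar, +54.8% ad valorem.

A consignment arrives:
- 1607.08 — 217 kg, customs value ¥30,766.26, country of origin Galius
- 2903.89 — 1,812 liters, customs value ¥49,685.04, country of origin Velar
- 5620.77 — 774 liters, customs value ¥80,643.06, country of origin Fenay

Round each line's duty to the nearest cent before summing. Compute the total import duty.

Line 1 (1607.08, Galius, 217 kg, ¥30,766.26):
Base rate for 1607.08 is 4.5%.
The additional-duty order on 1607.08 targets Belar, not Galius; it does not apply.
Duty = ¥30,766.26 × 4.5% = ¥1,384.48.
Line 2 (2903.89, Velar, 1,812 liters, ¥49,685.04):
Base rate for 2903.89 is ¥2.50/liter.
Origin Velar qualifies under the Coreth–Velar agreement and 2903.89 is covered: preferential rate Free applies instead.
Duty = ¥49,685.04 × 0% = ¥0.00.
Line 3 (5620.77, Fenay, 774 liters, ¥80,643.06):
Base rate for 5620.77 is 29%.
Duty = ¥80,643.06 × 29% = ¥23,386.49.
Total = ¥1,384.48 + ¥0.00 + ¥23,386.49 = ¥24,770.97.

¥24,770.97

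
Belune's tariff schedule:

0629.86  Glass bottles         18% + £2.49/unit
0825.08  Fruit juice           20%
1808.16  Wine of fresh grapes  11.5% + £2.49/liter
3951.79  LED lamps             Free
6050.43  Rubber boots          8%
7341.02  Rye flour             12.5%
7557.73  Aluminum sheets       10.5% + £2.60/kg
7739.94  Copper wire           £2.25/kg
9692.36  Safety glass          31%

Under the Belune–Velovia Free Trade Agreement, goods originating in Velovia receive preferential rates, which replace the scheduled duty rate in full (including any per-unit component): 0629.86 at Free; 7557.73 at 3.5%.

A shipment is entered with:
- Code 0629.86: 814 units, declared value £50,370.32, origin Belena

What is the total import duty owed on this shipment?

Line 1 (0629.86, Belena, 814 units, £50,370.32):
Base rate for 0629.86 is 18% + £2.49/unit.
0629.86 has an FTA preferential rate, but origin Belena is not Velovia; base rate stands.
Duty = £50,370.32 × 18% + 814 × £2.49 = £11,093.52.

£11,093.52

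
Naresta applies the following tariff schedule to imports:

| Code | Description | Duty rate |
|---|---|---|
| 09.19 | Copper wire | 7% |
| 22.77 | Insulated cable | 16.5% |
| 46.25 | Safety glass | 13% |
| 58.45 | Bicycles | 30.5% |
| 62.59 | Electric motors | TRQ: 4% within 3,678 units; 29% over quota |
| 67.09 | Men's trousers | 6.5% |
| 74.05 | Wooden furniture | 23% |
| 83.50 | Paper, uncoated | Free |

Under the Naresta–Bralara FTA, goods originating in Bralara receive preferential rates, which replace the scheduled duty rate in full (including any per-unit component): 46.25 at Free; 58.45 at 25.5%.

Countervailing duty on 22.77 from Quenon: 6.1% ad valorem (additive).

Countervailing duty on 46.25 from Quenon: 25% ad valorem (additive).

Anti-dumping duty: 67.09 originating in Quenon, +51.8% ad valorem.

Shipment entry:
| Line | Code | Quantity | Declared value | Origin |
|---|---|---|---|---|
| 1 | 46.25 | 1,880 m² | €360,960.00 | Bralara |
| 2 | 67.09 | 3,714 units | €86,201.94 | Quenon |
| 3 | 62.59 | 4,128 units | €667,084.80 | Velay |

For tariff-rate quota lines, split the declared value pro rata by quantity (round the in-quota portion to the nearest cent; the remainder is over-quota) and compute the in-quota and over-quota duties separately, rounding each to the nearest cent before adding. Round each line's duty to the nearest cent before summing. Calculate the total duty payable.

Line 1 (46.25, Bralara, 1,880 m², €360,960.00):
Base rate for 46.25 is 13%.
Origin Bralara qualifies under the Naresta–Bralara agreement and 46.25 is covered: preferential rate Free applies instead.
The additional-duty order on 46.25 targets Quenon, not Bralara; it does not apply.
Duty = €360,960.00 × 0% = €0.00.
Line 2 (67.09, Quenon, 3,714 units, €86,201.94):
Base rate for 67.09 is 6.5%.
Additional duty on 67.09 from Quenon: +51.8%. Applied ad valorem rate: 6.5% + 51.8% = 58.3%.
Duty = €86,201.94 × 58.3% = €50,255.73.
Line 3 (62.59, Velay, 4,128 units, €667,084.80):
Code 62.59 is under a tariff-rate quota (threshold 3,678 units). In-quota: 3,678 units at 4%; over-quota: 450 units at 29%.
Pro-rata value split: in-quota = €667,084.80 × 3,678/4,128 = €594,364.80; over-quota = €667,084.80 − €594,364.80 = €72,720.00.
In-quota duty = €594,364.80 × 4% = €23,774.59. Over-quota duty = €72,720.00 × 29% = €21,088.80.
Line duty = €23,774.59 + €21,088.80 = €44,863.39.
Total = €0.00 + €50,255.73 + €44,863.39 = €95,119.12.

€95,119.12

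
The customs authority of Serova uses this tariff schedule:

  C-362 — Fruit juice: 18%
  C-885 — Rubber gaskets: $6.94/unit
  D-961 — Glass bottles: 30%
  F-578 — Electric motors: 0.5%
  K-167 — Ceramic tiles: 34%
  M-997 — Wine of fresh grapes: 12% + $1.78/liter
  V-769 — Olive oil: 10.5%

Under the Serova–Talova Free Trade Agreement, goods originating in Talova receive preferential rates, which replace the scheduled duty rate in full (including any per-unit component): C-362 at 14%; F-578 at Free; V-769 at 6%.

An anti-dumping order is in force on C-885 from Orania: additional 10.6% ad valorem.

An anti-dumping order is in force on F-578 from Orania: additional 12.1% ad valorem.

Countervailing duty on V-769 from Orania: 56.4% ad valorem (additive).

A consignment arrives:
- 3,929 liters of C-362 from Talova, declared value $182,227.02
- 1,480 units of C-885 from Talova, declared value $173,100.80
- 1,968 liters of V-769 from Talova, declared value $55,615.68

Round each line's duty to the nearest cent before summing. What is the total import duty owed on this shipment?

Line 1 (C-362, Talova, 3,929 liters, $182,227.02):
Base rate for C-362 is 18%.
Origin Talova qualifies under the Serova–Talova agreement and C-362 is covered: preferential rate 14% applies instead.
Duty = $182,227.02 × 14% = $25,511.78.
Line 2 (C-885, Talova, 1,480 units, $173,100.80):
Base rate for C-885 is $6.94/unit.
Origin Talova is the FTA partner but C-885 is not on the preference list; base rate stands.
The additional-duty order on C-885 targets Orania, not Talova; it does not apply.
Duty = 1,480 × $6.94 = $10,271.20.
Line 3 (V-769, Talova, 1,968 liters, $55,615.68):
Base rate for V-769 is 10.5%.
Origin Talova qualifies under the Serova–Talova agreement and V-769 is covered: preferential rate 6% applies instead.
The additional-duty order on V-769 targets Orania, not Talova; it does not apply.
Duty = $55,615.68 × 6% = $3,336.94.
Total = $25,511.78 + $10,271.20 + $3,336.94 = $39,119.92.

$39,119.92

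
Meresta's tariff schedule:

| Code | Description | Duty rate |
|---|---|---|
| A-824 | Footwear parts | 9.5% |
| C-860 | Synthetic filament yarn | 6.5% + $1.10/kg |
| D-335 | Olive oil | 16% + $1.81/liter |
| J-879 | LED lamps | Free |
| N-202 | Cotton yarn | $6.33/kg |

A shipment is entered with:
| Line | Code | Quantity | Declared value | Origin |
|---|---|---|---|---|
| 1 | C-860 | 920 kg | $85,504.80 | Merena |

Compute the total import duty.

$6,569.81

Line 1 (C-860, Merena, 920 kg, $85,504.80):
Base rate for C-860 is 6.5% + $1.10/kg.
Duty = $85,504.80 × 6.5% + 920 × $1.10 = $6,569.81.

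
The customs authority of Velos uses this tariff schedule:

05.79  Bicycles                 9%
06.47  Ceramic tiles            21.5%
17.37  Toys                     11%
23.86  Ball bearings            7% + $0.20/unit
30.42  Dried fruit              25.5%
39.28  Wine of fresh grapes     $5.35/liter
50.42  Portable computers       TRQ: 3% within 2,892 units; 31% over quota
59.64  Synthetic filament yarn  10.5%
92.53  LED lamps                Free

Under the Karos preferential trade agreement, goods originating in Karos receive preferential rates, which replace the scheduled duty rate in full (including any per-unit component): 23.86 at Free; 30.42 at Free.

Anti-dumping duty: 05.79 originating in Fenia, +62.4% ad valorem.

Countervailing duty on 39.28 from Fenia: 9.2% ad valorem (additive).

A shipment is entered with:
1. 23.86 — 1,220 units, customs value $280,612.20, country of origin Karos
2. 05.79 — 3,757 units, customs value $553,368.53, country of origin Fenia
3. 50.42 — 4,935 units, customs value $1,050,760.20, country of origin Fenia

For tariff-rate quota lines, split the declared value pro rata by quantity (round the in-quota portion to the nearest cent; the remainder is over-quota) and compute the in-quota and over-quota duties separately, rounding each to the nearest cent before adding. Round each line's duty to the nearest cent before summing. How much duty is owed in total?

$548,426.69

Line 1 (23.86, Karos, 1,220 units, $280,612.20):
Base rate for 23.86 is 7% + $0.20/unit.
Origin Karos qualifies under the Velos–Karos agreement and 23.86 is covered: preferential rate Free applies instead.
Duty = $280,612.20 × 0% = $0.00.
Line 2 (05.79, Fenia, 3,757 units, $553,368.53):
Base rate for 05.79 is 9%.
Additional duty on 05.79 from Fenia: +62.4%. Applied ad valorem rate: 9% + 62.4% = 71.4%.
Duty = $553,368.53 × 71.4% = $395,105.13.
Line 3 (50.42, Fenia, 4,935 units, $1,050,760.20):
Code 50.42 is under a tariff-rate quota (threshold 2,892 units). In-quota: 2,892 units at 3%; over-quota: 2,043 units at 31%.
Pro-rata value split: in-quota = $1,050,760.20 × 2,892/4,935 = $615,764.64; over-quota = $1,050,760.20 − $615,764.64 = $434,995.56.
In-quota duty = $615,764.64 × 3% = $18,472.94. Over-quota duty = $434,995.56 × 31% = $134,848.62.
Line duty = $18,472.94 + $134,848.62 = $153,321.56.
Total = $0.00 + $395,105.13 + $153,321.56 = $548,426.69.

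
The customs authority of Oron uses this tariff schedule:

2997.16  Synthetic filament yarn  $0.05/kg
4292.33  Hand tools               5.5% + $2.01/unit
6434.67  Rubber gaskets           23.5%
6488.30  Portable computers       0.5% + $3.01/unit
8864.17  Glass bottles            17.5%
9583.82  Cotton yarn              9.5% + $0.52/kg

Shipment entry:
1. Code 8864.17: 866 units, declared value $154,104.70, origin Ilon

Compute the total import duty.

Line 1 (8864.17, Ilon, 866 units, $154,104.70):
Base rate for 8864.17 is 17.5%.
Duty = $154,104.70 × 17.5% = $26,968.32.

$26,968.32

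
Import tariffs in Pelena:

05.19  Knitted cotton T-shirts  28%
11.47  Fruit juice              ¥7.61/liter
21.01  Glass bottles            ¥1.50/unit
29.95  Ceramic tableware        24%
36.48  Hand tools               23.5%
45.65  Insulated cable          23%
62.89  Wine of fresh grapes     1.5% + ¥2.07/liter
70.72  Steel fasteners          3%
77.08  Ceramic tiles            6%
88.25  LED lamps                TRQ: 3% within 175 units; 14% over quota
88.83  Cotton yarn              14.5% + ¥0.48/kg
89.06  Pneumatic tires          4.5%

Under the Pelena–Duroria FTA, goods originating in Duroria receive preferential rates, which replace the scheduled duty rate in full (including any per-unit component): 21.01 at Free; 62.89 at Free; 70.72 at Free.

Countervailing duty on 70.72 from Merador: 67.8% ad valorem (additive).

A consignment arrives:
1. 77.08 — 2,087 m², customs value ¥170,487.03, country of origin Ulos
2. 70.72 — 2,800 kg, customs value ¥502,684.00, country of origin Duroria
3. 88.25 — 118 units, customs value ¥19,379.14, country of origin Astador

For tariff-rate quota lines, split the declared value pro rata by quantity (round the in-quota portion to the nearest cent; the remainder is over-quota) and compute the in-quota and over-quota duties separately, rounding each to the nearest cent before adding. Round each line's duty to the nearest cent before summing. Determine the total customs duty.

Line 1 (77.08, Ulos, 2,087 m², ¥170,487.03):
Base rate for 77.08 is 6%.
Duty = ¥170,487.03 × 6% = ¥10,229.22.
Line 2 (70.72, Duroria, 2,800 kg, ¥502,684.00):
Base rate for 70.72 is 3%.
Origin Duroria qualifies under the Pelena–Duroria agreement and 70.72 is covered: preferential rate Free applies instead.
The additional-duty order on 70.72 targets Merador, not Duroria; it does not apply.
Duty = ¥502,684.00 × 0% = ¥0.00.
Line 3 (88.25, Astador, 118 units, ¥19,379.14):
Code 88.25 is under a tariff-rate quota (threshold 175 units). Quantity 118 units is within the quota, so the in-quota rate 3% applies to the full value.
Duty = ¥19,379.14 × 3% = ¥581.37.
Total = ¥10,229.22 + ¥0.00 + ¥581.37 = ¥10,810.59.

¥10,810.59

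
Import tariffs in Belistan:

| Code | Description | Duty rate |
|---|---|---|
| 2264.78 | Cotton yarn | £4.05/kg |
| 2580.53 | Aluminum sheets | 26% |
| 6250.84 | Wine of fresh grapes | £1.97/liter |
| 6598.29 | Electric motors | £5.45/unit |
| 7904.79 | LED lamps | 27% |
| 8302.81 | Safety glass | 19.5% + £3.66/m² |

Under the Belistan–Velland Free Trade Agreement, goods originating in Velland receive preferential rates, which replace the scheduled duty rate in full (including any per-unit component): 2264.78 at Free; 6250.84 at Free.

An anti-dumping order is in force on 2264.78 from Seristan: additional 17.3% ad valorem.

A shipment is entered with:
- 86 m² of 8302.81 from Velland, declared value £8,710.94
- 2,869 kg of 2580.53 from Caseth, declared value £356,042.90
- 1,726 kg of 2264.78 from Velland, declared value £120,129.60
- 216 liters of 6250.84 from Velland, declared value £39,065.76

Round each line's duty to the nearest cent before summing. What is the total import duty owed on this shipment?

£94,584.54

Line 1 (8302.81, Velland, 86 m², £8,710.94):
Base rate for 8302.81 is 19.5% + £3.66/m².
Origin Velland is the FTA partner but 8302.81 is not on the preference list; base rate stands.
Duty = £8,710.94 × 19.5% + 86 × £3.66 = £2,013.39.
Line 2 (2580.53, Caseth, 2,869 kg, £356,042.90):
Base rate for 2580.53 is 26%.
Duty = £356,042.90 × 26% = £92,571.15.
Line 3 (2264.78, Velland, 1,726 kg, £120,129.60):
Base rate for 2264.78 is £4.05/kg.
Origin Velland qualifies under the Belistan–Velland agreement and 2264.78 is covered: preferential rate Free applies instead.
The additional-duty order on 2264.78 targets Seristan, not Velland; it does not apply.
Duty = £120,129.60 × 0% = £0.00.
Line 4 (6250.84, Velland, 216 liters, £39,065.76):
Base rate for 6250.84 is £1.97/liter.
Origin Velland qualifies under the Belistan–Velland agreement and 6250.84 is covered: preferential rate Free applies instead.
Duty = £39,065.76 × 0% = £0.00.
Total = £2,013.39 + £92,571.15 + £0.00 + £0.00 = £94,584.54.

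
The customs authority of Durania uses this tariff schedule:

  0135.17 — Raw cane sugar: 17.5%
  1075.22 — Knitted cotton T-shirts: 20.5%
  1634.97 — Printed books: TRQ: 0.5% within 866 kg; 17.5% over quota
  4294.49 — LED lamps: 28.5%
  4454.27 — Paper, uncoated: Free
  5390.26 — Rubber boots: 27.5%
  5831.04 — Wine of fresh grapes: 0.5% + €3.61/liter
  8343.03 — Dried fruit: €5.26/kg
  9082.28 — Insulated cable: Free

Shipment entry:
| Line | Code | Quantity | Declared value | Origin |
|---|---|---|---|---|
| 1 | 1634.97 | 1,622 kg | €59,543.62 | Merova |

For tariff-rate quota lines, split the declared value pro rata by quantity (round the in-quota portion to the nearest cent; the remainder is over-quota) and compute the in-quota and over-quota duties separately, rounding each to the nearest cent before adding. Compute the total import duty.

€5,015.68

Line 1 (1634.97, Merova, 1,622 kg, €59,543.62):
Code 1634.97 is under a tariff-rate quota (threshold 866 kg). In-quota: 866 kg at 0.5%; over-quota: 756 kg at 17.5%.
Pro-rata value split: in-quota = €59,543.62 × 866/1,622 = €31,790.86; over-quota = €59,543.62 − €31,790.86 = €27,752.76.
In-quota duty = €31,790.86 × 0.5% = €158.95. Over-quota duty = €27,752.76 × 17.5% = €4,856.73.
Line duty = €158.95 + €4,856.73 = €5,015.68.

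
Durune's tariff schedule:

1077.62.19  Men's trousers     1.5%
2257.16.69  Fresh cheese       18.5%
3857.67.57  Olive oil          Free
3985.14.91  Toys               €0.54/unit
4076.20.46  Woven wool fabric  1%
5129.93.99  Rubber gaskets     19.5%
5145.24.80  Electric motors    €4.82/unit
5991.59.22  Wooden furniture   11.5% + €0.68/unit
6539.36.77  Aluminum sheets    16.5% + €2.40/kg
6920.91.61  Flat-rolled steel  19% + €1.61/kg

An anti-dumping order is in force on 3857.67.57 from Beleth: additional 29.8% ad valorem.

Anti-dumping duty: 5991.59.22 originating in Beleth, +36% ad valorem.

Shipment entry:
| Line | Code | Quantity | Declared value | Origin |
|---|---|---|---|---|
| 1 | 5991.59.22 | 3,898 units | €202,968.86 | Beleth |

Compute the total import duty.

€99,060.85

Line 1 (5991.59.22, Beleth, 3,898 units, €202,968.86):
Base rate for 5991.59.22 is 11.5% + €0.68/unit.
Additional duty on 5991.59.22 from Beleth: +36%. Applied ad valorem rate: 11.5% + 36% = 47.5%.
Duty = €202,968.86 × 47.5% + 3,898 × €0.68 = €99,060.85.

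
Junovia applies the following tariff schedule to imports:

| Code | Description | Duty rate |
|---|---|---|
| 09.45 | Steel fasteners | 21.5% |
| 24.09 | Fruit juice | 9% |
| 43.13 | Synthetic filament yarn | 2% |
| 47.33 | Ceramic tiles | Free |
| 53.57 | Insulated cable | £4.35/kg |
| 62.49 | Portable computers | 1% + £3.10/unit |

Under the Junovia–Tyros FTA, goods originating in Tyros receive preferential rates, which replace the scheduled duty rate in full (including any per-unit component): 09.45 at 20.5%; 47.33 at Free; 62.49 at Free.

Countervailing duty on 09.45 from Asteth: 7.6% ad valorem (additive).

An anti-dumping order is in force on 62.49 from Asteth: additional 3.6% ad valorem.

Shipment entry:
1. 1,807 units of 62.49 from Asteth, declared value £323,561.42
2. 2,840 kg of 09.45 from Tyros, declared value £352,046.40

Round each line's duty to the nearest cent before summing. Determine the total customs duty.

Line 1 (62.49, Asteth, 1,807 units, £323,561.42):
Base rate for 62.49 is 1% + £3.10/unit.
62.49 has an FTA preferential rate, but origin Asteth is not Tyros; base rate stands.
Additional duty on 62.49 from Asteth: +3.6%. Applied ad valorem rate: 1% + 3.6% = 4.6%.
Duty = £323,561.42 × 4.6% + 1,807 × £3.10 = £20,485.53.
Line 2 (09.45, Tyros, 2,840 kg, £352,046.40):
Base rate for 09.45 is 21.5%.
Origin Tyros qualifies under the Junovia–Tyros agreement and 09.45 is covered: preferential rate 20.5% applies instead.
The additional-duty order on 09.45 targets Asteth, not Tyros; it does not apply.
Duty = £352,046.40 × 20.5% = £72,169.51.
Total = £20,485.53 + £72,169.51 = £92,655.04.

£92,655.04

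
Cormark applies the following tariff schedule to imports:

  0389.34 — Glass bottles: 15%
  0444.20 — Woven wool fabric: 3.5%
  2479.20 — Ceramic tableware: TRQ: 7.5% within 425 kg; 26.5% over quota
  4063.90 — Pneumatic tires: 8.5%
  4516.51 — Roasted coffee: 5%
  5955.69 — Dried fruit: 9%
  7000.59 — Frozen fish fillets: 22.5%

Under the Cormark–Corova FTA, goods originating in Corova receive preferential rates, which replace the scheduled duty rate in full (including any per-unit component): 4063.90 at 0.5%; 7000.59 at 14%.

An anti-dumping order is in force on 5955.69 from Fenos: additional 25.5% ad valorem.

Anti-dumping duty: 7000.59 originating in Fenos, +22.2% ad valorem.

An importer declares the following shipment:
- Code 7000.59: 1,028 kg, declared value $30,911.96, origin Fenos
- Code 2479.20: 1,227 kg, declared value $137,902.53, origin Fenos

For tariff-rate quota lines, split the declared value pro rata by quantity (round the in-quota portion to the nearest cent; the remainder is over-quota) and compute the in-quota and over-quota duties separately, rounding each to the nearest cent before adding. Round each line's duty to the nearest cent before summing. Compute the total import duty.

Line 1 (7000.59, Fenos, 1,028 kg, $30,911.96):
Base rate for 7000.59 is 22.5%.
7000.59 has an FTA preferential rate, but origin Fenos is not Corova; base rate stands.
Additional duty on 7000.59 from Fenos: +22.2%. Applied ad valorem rate: 22.5% + 22.2% = 44.7%.
Duty = $30,911.96 × 44.7% = $13,817.65.
Line 2 (2479.20, Fenos, 1,227 kg, $137,902.53):
Code 2479.20 is under a tariff-rate quota (threshold 425 kg). In-quota: 425 kg at 7.5%; over-quota: 802 kg at 26.5%.
Pro-rata value split: in-quota = $137,902.53 × 425/1,227 = $47,765.75; over-quota = $137,902.53 − $47,765.75 = $90,136.78.
In-quota duty = $47,765.75 × 7.5% = $3,582.43. Over-quota duty = $90,136.78 × 26.5% = $23,886.25.
Line duty = $3,582.43 + $23,886.25 = $27,468.68.
Total = $13,817.65 + $27,468.68 = $41,286.33.

$41,286.33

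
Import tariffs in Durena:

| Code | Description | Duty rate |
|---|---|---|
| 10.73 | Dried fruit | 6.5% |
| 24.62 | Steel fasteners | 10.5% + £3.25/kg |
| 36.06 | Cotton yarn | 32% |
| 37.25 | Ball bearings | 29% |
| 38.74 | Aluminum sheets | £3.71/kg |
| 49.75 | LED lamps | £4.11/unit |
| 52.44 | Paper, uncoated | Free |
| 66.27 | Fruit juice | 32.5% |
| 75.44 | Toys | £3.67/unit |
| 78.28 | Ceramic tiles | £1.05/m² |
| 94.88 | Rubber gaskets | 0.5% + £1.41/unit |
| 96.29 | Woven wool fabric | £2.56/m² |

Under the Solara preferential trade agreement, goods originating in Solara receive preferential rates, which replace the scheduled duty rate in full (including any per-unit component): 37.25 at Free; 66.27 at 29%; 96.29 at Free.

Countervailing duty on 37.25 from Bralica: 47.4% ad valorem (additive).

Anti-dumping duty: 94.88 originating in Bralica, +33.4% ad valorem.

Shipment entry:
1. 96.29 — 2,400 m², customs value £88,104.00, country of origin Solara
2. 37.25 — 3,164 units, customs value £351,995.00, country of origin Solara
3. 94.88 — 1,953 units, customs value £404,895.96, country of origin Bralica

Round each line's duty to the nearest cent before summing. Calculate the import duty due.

£140,013.46

Line 1 (96.29, Solara, 2,400 m², £88,104.00):
Base rate for 96.29 is £2.56/m².
Origin Solara qualifies under the Durena–Solara agreement and 96.29 is covered: preferential rate Free applies instead.
Duty = £88,104.00 × 0% = £0.00.
Line 2 (37.25, Solara, 3,164 units, £351,995.00):
Base rate for 37.25 is 29%.
Origin Solara qualifies under the Durena–Solara agreement and 37.25 is covered: preferential rate Free applies instead.
The additional-duty order on 37.25 targets Bralica, not Solara; it does not apply.
Duty = £351,995.00 × 0% = £0.00.
Line 3 (94.88, Bralica, 1,953 units, £404,895.96):
Base rate for 94.88 is 0.5% + £1.41/unit.
Additional duty on 94.88 from Bralica: +33.4%. Applied ad valorem rate: 0.5% + 33.4% = 33.9%.
Duty = £404,895.96 × 33.9% + 1,953 × £1.41 = £140,013.46.
Total = £0.00 + £0.00 + £140,013.46 = £140,013.46.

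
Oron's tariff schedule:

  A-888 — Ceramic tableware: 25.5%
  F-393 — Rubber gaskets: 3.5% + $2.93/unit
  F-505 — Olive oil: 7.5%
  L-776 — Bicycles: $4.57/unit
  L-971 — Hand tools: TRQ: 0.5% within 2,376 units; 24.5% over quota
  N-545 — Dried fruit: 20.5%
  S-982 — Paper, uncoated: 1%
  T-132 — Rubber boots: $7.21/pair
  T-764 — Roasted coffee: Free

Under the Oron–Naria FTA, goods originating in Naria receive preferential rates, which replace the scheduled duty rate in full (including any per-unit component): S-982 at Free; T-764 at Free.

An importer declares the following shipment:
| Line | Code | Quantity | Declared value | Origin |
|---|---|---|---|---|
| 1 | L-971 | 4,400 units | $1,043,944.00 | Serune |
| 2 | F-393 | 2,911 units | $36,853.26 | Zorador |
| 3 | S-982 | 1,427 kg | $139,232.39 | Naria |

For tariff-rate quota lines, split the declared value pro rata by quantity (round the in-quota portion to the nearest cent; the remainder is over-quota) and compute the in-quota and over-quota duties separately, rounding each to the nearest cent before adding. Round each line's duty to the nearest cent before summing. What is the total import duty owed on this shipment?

Line 1 (L-971, Serune, 4,400 units, $1,043,944.00):
Code L-971 is under a tariff-rate quota (threshold 2,376 units). In-quota: 2,376 units at 0.5%; over-quota: 2,024 units at 24.5%.
Pro-rata value split: in-quota = $1,043,944.00 × 2,376/4,400 = $563,729.76; over-quota = $1,043,944.00 − $563,729.76 = $480,214.24.
In-quota duty = $563,729.76 × 0.5% = $2,818.65. Over-quota duty = $480,214.24 × 24.5% = $117,652.49.
Line duty = $2,818.65 + $117,652.49 = $120,471.14.
Line 2 (F-393, Zorador, 2,911 units, $36,853.26):
Base rate for F-393 is 3.5% + $2.93/unit.
Duty = $36,853.26 × 3.5% + 2,911 × $2.93 = $9,819.09.
Line 3 (S-982, Naria, 1,427 kg, $139,232.39):
Base rate for S-982 is 1%.
Origin Naria qualifies under the Oron–Naria agreement and S-982 is covered: preferential rate Free applies instead.
Duty = $139,232.39 × 0% = $0.00.
Total = $120,471.14 + $9,819.09 + $0.00 = $130,290.23.

$130,290.23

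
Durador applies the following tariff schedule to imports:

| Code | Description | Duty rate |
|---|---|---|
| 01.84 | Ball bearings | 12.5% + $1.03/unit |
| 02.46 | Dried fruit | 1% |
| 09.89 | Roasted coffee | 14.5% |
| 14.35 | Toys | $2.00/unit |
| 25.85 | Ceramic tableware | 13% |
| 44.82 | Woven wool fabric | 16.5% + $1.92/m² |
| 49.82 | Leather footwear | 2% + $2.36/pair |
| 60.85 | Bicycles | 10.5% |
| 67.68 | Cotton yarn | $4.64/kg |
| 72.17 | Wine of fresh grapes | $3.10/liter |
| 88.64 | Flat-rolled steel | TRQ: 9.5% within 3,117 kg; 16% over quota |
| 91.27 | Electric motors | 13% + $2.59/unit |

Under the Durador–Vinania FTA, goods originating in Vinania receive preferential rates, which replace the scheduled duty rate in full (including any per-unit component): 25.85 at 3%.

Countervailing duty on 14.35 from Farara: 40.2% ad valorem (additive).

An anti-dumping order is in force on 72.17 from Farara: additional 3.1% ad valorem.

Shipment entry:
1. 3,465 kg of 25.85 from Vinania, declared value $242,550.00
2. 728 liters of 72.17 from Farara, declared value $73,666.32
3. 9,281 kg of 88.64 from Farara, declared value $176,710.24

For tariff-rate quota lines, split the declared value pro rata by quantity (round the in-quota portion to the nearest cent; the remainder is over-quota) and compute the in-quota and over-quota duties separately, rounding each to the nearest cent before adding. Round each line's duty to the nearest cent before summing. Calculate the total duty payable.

$36,233.00

Line 1 (25.85, Vinania, 3,465 kg, $242,550.00):
Base rate for 25.85 is 13%.
Origin Vinania qualifies under the Durador–Vinania agreement and 25.85 is covered: preferential rate 3% applies instead.
Duty = $242,550.00 × 3% = $7,276.50.
Line 2 (72.17, Farara, 728 liters, $73,666.32):
Base rate for 72.17 is $3.10/liter.
Additional duty on 72.17 from Farara: +3.1% ad valorem. Applied ad valorem rate = 3.1%.
Duty = $73,666.32 × 3.1% + 728 × $3.10 = $4,540.46.
Line 3 (88.64, Farara, 9,281 kg, $176,710.24):
Code 88.64 is under a tariff-rate quota (threshold 3,117 kg). In-quota: 3,117 kg at 9.5%; over-quota: 6,164 kg at 16%.
Pro-rata value split: in-quota = $176,710.24 × 3,117/9,281 = $59,347.68; over-quota = $176,710.24 − $59,347.68 = $117,362.56.
In-quota duty = $59,347.68 × 9.5% = $5,638.03. Over-quota duty = $117,362.56 × 16% = $18,778.01.
Line duty = $5,638.03 + $18,778.01 = $24,416.04.
Total = $7,276.50 + $4,540.46 + $24,416.04 = $36,233.00.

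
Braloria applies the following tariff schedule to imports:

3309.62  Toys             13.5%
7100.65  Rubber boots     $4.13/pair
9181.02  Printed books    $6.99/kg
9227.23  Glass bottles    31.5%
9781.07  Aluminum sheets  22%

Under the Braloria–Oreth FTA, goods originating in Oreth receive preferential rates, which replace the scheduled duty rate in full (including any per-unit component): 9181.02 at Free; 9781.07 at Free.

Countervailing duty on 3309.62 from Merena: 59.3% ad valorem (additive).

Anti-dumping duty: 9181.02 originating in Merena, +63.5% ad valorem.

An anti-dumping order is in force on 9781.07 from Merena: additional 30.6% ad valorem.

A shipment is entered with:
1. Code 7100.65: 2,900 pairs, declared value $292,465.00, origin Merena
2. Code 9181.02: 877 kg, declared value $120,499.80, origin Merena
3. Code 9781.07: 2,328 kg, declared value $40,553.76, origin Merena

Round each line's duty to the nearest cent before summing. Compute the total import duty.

Line 1 (7100.65, Merena, 2,900 pairs, $292,465.00):
Base rate for 7100.65 is $4.13/pair.
Duty = 2,900 × $4.13 = $11,977.00.
Line 2 (9181.02, Merena, 877 kg, $120,499.80):
Base rate for 9181.02 is $6.99/kg.
9181.02 has an FTA preferential rate, but origin Merena is not Oreth; base rate stands.
Additional duty on 9181.02 from Merena: +63.5% ad valorem. Applied ad valorem rate = 63.5%.
Duty = $120,499.80 × 63.5% + 877 × $6.99 = $82,647.60.
Line 3 (9781.07, Merena, 2,328 kg, $40,553.76):
Base rate for 9781.07 is 22%.
9781.07 has an FTA preferential rate, but origin Merena is not Oreth; base rate stands.
Additional duty on 9781.07 from Merena: +30.6%. Applied ad valorem rate: 22% + 30.6% = 52.6%.
Duty = $40,553.76 × 52.6% = $21,331.28.
Total = $11,977.00 + $82,647.60 + $21,331.28 = $115,955.88.

$115,955.88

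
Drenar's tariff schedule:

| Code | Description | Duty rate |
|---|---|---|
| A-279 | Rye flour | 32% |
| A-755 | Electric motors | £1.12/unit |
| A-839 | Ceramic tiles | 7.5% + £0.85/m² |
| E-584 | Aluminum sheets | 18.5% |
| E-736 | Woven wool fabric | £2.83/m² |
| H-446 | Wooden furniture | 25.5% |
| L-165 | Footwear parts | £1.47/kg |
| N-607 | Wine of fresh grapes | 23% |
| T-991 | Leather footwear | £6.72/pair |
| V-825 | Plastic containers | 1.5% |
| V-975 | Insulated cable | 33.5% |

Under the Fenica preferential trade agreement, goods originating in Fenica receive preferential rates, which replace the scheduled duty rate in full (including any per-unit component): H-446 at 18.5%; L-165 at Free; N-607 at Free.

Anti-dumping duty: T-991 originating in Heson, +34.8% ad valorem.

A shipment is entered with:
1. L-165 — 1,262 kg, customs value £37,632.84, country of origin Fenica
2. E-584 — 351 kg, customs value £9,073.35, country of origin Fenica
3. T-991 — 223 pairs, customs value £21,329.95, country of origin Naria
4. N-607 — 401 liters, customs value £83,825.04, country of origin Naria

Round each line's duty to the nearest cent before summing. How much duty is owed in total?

£22,456.89

Line 1 (L-165, Fenica, 1,262 kg, £37,632.84):
Base rate for L-165 is £1.47/kg.
Origin Fenica qualifies under the Drenar–Fenica agreement and L-165 is covered: preferential rate Free applies instead.
Duty = £37,632.84 × 0% = £0.00.
Line 2 (E-584, Fenica, 351 kg, £9,073.35):
Base rate for E-584 is 18.5%.
Origin Fenica is the FTA partner but E-584 is not on the preference list; base rate stands.
Duty = £9,073.35 × 18.5% = £1,678.57.
Line 3 (T-991, Naria, 223 pairs, £21,329.95):
Base rate for T-991 is £6.72/pair.
The additional-duty order on T-991 targets Heson, not Naria; it does not apply.
Duty = 223 × £6.72 = £1,498.56.
Line 4 (N-607, Naria, 401 liters, £83,825.04):
Base rate for N-607 is 23%.
N-607 has an FTA preferential rate, but origin Naria is not Fenica; base rate stands.
Duty = £83,825.04 × 23% = £19,279.76.
Total = £0.00 + £1,678.57 + £1,498.56 + £19,279.76 = £22,456.89.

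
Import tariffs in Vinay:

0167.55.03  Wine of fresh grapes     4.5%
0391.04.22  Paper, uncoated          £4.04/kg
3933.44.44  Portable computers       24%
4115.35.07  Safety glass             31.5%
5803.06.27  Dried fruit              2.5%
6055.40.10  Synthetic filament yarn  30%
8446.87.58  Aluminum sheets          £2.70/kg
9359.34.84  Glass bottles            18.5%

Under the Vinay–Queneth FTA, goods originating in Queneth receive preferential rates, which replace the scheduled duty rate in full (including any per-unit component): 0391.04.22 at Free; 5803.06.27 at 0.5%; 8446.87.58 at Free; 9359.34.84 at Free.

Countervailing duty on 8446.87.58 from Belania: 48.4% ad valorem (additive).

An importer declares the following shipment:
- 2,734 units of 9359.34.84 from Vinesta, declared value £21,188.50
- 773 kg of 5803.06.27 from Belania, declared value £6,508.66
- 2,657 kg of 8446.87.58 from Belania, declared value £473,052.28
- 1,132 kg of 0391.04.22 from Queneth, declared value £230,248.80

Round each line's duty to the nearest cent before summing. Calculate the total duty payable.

Line 1 (9359.34.84, Vinesta, 2,734 units, £21,188.50):
Base rate for 9359.34.84 is 18.5%.
9359.34.84 has an FTA preferential rate, but origin Vinesta is not Queneth; base rate stands.
Duty = £21,188.50 × 18.5% = £3,919.87.
Line 2 (5803.06.27, Belania, 773 kg, £6,508.66):
Base rate for 5803.06.27 is 2.5%.
5803.06.27 has an FTA preferential rate, but origin Belania is not Queneth; base rate stands.
Duty = £6,508.66 × 2.5% = £162.72.
Line 3 (8446.87.58, Belania, 2,657 kg, £473,052.28):
Base rate for 8446.87.58 is £2.70/kg.
8446.87.58 has an FTA preferential rate, but origin Belania is not Queneth; base rate stands.
Additional duty on 8446.87.58 from Belania: +48.4% ad valorem. Applied ad valorem rate = 48.4%.
Duty = £473,052.28 × 48.4% + 2,657 × £2.70 = £236,131.20.
Line 4 (0391.04.22, Queneth, 1,132 kg, £230,248.80):
Base rate for 0391.04.22 is £4.04/kg.
Origin Queneth qualifies under the Vinay–Queneth agreement and 0391.04.22 is covered: preferential rate Free applies instead.
Duty = £230,248.80 × 0% = £0.00.
Total = £3,919.87 + £162.72 + £236,131.20 + £0.00 = £240,213.79.

£240,213.79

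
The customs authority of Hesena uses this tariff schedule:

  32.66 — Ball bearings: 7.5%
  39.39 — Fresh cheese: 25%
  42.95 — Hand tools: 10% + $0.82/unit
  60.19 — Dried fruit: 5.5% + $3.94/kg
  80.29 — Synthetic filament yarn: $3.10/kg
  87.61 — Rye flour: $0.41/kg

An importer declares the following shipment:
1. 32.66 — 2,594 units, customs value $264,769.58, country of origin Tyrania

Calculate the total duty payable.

$19,857.72

Line 1 (32.66, Tyrania, 2,594 units, $264,769.58):
Base rate for 32.66 is 7.5%.
Duty = $264,769.58 × 7.5% = $19,857.72.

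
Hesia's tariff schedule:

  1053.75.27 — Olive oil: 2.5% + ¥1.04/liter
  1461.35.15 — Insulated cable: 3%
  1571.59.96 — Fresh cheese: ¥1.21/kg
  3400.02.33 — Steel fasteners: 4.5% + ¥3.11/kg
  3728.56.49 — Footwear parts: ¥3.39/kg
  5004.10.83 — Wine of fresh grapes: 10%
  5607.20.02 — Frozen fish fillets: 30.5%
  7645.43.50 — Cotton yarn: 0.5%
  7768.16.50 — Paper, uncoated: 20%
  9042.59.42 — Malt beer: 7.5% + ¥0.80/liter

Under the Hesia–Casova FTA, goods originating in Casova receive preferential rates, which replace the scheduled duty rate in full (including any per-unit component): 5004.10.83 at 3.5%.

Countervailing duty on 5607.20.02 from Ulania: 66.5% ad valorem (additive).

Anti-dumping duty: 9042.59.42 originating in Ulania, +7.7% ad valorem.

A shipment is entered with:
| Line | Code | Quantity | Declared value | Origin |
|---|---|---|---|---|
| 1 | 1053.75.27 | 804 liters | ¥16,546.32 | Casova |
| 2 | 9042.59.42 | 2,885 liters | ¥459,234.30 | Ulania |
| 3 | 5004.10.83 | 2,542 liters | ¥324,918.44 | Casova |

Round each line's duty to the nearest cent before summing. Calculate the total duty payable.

¥84,733.58

Line 1 (1053.75.27, Casova, 804 liters, ¥16,546.32):
Base rate for 1053.75.27 is 2.5% + ¥1.04/liter.
Origin Casova is the FTA partner but 1053.75.27 is not on the preference list; base rate stands.
Duty = ¥16,546.32 × 2.5% + 804 × ¥1.04 = ¥1,249.82.
Line 2 (9042.59.42, Ulania, 2,885 liters, ¥459,234.30):
Base rate for 9042.59.42 is 7.5% + ¥0.80/liter.
Additional duty on 9042.59.42 from Ulania: +7.7%. Applied ad valorem rate: 7.5% + 7.7% = 15.2%.
Duty = ¥459,234.30 × 15.2% + 2,885 × ¥0.80 = ¥72,111.61.
Line 3 (5004.10.83, Casova, 2,542 liters, ¥324,918.44):
Base rate for 5004.10.83 is 10%.
Origin Casova qualifies under the Hesia–Casova agreement and 5004.10.83 is covered: preferential rate 3.5% applies instead.
Duty = ¥324,918.44 × 3.5% = ¥11,372.15.
Total = ¥1,249.82 + ¥72,111.61 + ¥11,372.15 = ¥84,733.58.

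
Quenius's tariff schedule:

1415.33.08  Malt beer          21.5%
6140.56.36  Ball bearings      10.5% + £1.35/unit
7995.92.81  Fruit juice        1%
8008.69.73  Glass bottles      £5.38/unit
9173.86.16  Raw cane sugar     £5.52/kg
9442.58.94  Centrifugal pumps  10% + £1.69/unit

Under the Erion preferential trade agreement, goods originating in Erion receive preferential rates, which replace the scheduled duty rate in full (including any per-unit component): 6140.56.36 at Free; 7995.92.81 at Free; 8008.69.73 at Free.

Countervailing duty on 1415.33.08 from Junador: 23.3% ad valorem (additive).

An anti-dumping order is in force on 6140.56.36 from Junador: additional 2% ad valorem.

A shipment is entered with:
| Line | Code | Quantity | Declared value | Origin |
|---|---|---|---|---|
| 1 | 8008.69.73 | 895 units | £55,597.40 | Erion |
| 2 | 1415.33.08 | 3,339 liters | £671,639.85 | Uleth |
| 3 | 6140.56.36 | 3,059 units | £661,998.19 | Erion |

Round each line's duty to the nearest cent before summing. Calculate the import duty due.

Line 1 (8008.69.73, Erion, 895 units, £55,597.40):
Base rate for 8008.69.73 is £5.38/unit.
Origin Erion qualifies under the Quenius–Erion agreement and 8008.69.73 is covered: preferential rate Free applies instead.
Duty = £55,597.40 × 0% = £0.00.
Line 2 (1415.33.08, Uleth, 3,339 liters, £671,639.85):
Base rate for 1415.33.08 is 21.5%.
The additional-duty order on 1415.33.08 targets Junador, not Uleth; it does not apply.
Duty = £671,639.85 × 21.5% = £144,402.57.
Line 3 (6140.56.36, Erion, 3,059 units, £661,998.19):
Base rate for 6140.56.36 is 10.5% + £1.35/unit.
Origin Erion qualifies under the Quenius–Erion agreement and 6140.56.36 is covered: preferential rate Free applies instead.
The additional-duty order on 6140.56.36 targets Junador, not Erion; it does not apply.
Duty = £661,998.19 × 0% = £0.00.
Total = £0.00 + £144,402.57 + £0.00 = £144,402.57.

£144,402.57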